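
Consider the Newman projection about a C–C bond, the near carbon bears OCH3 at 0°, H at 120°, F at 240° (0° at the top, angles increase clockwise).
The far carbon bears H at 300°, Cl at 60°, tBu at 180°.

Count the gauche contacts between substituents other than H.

2

Non-H gauche pairs: OCH3(0°)/Cl(60°); F(240°)/tBu(180°) — 2 interactions.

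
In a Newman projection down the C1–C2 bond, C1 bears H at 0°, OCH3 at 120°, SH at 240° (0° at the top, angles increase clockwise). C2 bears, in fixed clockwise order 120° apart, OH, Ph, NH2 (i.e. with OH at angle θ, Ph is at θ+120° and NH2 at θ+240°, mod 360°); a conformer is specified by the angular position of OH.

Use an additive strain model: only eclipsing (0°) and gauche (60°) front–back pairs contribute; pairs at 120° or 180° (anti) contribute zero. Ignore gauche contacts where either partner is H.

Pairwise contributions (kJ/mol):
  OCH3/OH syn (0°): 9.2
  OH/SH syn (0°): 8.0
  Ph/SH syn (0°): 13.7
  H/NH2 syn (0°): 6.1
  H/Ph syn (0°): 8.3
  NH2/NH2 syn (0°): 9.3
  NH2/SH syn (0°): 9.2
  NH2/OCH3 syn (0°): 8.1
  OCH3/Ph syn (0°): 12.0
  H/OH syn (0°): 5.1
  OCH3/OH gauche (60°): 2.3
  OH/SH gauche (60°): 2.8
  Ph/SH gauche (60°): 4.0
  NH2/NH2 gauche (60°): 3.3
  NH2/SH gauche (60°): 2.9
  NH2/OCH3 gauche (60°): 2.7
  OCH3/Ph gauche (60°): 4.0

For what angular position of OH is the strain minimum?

180°

OH at 0° is eclipsed. H at 0° is eclipsed with OH at 0° (5.1); OCH3 at 120° is eclipsed with Ph at 120° (12.0); SH at 240° is eclipsed with NH2 at 240° (9.2). Total 26.3 kJ/mol.
OH at 60° is staggered. OCH3 at 120° is gauche with OH at 60° (2.3); OCH3 at 120° is gauche with Ph at 180° (4.0); SH at 240° is gauche with Ph at 180° (4.0); SH at 240° is gauche with NH2 at 300° (2.9). Total 13.2 kJ/mol.
OH at 120° is eclipsed. H at 0° is eclipsed with NH2 at 0° (6.1); OCH3 at 120° is eclipsed with OH at 120° (9.2); SH at 240° is eclipsed with Ph at 240° (13.7). Total 29.0 kJ/mol.
OH at 180° is staggered. OCH3 at 120° is gauche with OH at 180° (2.3); OCH3 at 120° is gauche with NH2 at 60° (2.7); SH at 240° is gauche with OH at 180° (2.8); SH at 240° is gauche with Ph at 300° (4.0). Total 11.8 kJ/mol.
OH at 240° is eclipsed. H at 0° is eclipsed with Ph at 0° (8.3); OCH3 at 120° is eclipsed with NH2 at 120° (8.1); SH at 240° is eclipsed with OH at 240° (8.0). Total 24.4 kJ/mol.
OH at 300° is staggered. OCH3 at 120° is gauche with Ph at 60° (4.0); OCH3 at 120° is gauche with NH2 at 180° (2.7); SH at 240° is gauche with OH at 300° (2.8); SH at 240° is gauche with NH2 at 180° (2.9). Total 12.4 kJ/mol.
The minimum (11.8 kJ/mol) occurs with OH at 180°.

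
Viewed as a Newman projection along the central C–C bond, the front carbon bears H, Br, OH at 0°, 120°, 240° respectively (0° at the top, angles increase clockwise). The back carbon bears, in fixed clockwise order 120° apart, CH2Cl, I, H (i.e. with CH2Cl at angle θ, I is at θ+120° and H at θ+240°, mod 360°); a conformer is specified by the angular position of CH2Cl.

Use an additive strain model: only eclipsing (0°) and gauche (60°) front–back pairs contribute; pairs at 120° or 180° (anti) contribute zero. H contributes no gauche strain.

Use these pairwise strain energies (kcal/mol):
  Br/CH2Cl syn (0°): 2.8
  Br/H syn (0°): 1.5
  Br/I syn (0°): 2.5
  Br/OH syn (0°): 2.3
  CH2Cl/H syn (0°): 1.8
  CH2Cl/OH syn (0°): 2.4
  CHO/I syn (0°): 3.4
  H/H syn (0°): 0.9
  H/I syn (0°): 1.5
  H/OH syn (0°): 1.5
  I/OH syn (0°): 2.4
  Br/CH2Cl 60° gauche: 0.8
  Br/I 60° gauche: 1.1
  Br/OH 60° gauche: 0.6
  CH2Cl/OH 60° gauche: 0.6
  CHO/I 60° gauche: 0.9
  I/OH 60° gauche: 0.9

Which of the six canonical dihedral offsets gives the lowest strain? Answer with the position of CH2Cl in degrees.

CH2Cl at 0° is eclipsed. H at 0° is eclipsed with CH2Cl at 0° (1.8); Br at 120° is eclipsed with I at 120° (2.5); OH at 240° is eclipsed with H at 240° (1.5). Total 5.8 kcal/mol.
CH2Cl at 60° is staggered. Br at 120° is gauche with CH2Cl at 60° (0.8); Br at 120° is gauche with I at 180° (1.1); OH at 240° is gauche with I at 180° (0.9). Total 2.8 kcal/mol.
CH2Cl at 120° is eclipsed. H at 0° is eclipsed with H at 0° (0.9); Br at 120° is eclipsed with CH2Cl at 120° (2.8); OH at 240° is eclipsed with I at 240° (2.4). Total 6.1 kcal/mol.
CH2Cl at 180° is staggered. Br at 120° is gauche with CH2Cl at 180° (0.8); OH at 240° is gauche with CH2Cl at 180° (0.6); OH at 240° is gauche with I at 300° (0.9). Total 2.3 kcal/mol.
CH2Cl at 240° is eclipsed. H at 0° is eclipsed with I at 0° (1.5); Br at 120° is eclipsed with H at 120° (1.5); OH at 240° is eclipsed with CH2Cl at 240° (2.4). Total 5.4 kcal/mol.
CH2Cl at 300° is staggered. Br at 120° is gauche with I at 60° (1.1); OH at 240° is gauche with CH2Cl at 300° (0.6). Total 1.7 kcal/mol.
The minimum (1.7 kcal/mol) occurs with CH2Cl at 300°.

300°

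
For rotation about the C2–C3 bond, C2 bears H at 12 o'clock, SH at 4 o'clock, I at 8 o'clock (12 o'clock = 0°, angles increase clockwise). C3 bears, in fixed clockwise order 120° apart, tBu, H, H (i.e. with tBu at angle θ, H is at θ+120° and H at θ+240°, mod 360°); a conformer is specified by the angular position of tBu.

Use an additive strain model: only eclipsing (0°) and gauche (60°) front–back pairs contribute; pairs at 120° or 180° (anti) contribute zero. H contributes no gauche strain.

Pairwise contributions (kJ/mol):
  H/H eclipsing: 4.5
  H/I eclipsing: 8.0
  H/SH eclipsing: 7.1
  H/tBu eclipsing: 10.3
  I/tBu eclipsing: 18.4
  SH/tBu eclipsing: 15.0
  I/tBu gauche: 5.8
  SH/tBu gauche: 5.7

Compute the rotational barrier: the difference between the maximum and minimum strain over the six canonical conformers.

tBu at 0° (eclipsed): H(0°)/tBu(0°) eclipsed 10.3; SH(120°)/H(120°) eclipsed 7.1; I(240°)/H(240°) eclipsed 8.0 → 25.4 kJ/mol.
tBu at 60° (staggered): SH(120°)/tBu(60°) gauche 5.7 → 5.7 kJ/mol.
tBu at 120° (eclipsed): H(0°)/H(0°) eclipsed 4.5; SH(120°)/tBu(120°) eclipsed 15.0; I(240°)/H(240°) eclipsed 8.0 → 27.5 kJ/mol.
tBu at 180° (staggered): SH(120°)/tBu(180°) gauche 5.7; I(240°)/tBu(180°) gauche 5.8 → 11.5 kJ/mol.
tBu at 240° (eclipsed): H(0°)/H(0°) eclipsed 4.5; SH(120°)/H(120°) eclipsed 7.1; I(240°)/tBu(240°) eclipsed 18.4 → 30.0 kJ/mol.
tBu at 300° (staggered): I(240°)/tBu(300°) gauche 5.8 → 5.8 kJ/mol.
Max at 240° (30.0 kJ/mol), min at 60° (5.7 kJ/mol); barrier = 24.3 kJ/mol.

24.3 kJ/mol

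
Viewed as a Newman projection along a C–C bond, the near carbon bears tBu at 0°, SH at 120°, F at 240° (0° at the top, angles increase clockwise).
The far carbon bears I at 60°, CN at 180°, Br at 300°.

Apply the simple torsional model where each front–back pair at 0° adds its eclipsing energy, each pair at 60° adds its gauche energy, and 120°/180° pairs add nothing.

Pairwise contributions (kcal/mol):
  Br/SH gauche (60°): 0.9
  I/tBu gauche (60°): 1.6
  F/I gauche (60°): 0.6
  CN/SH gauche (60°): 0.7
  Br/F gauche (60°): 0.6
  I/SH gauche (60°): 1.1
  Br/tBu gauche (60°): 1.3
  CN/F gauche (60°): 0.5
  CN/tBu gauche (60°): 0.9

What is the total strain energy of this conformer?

5.8 kcal/mol

This conformer (staggered): tBu(0°)/I(60°) gauche 1.6; tBu(0°)/Br(300°) gauche 1.3; SH(120°)/I(60°) gauche 1.1; SH(120°)/CN(180°) gauche 0.7; F(240°)/CN(180°) gauche 0.5; F(240°)/Br(300°) gauche 0.6 → 5.8 kcal/mol.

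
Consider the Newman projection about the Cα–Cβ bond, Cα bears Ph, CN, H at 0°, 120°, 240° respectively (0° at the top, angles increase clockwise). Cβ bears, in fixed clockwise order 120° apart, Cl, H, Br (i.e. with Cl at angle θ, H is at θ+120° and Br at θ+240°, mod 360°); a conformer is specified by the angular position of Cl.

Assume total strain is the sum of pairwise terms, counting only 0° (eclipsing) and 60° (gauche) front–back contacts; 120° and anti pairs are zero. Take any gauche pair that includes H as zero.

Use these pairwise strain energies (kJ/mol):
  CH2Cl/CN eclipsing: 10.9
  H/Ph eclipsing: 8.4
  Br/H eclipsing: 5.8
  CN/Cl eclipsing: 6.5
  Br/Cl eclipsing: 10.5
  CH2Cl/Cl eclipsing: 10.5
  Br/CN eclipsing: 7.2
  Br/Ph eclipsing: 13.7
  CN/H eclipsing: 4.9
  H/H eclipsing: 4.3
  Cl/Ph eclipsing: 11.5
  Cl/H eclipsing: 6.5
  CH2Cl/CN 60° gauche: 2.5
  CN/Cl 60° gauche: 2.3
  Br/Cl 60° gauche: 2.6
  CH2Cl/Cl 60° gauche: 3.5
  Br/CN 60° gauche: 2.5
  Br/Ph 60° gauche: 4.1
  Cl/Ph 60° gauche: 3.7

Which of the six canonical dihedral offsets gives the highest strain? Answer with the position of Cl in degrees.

120°

Cl at 0° (eclipsed): Ph(0°)/Cl(0°) eclipsed 11.5; CN(120°)/H(120°) eclipsed 4.9; H(240°)/Br(240°) eclipsed 5.8 → 22.2 kJ/mol.
Cl at 60° (staggered): Ph(0°)/Cl(60°) gauche 3.7; Ph(0°)/Br(300°) gauche 4.1; CN(120°)/Cl(60°) gauche 2.3 → 10.1 kJ/mol.
Cl at 120° (eclipsed): Ph(0°)/Br(0°) eclipsed 13.7; CN(120°)/Cl(120°) eclipsed 6.5; H(240°)/H(240°) eclipsed 4.3 → 24.5 kJ/mol.
Cl at 180° (staggered): Ph(0°)/Br(60°) gauche 4.1; CN(120°)/Cl(180°) gauche 2.3; CN(120°)/Br(60°) gauche 2.5 → 8.9 kJ/mol.
Cl at 240° (eclipsed): Ph(0°)/H(0°) eclipsed 8.4; CN(120°)/Br(120°) eclipsed 7.2; H(240°)/Cl(240°) eclipsed 6.5 → 22.1 kJ/mol.
Cl at 300° (staggered): Ph(0°)/Cl(300°) gauche 3.7; CN(120°)/Br(180°) gauche 2.5 → 6.2 kJ/mol.
The maximum (24.5 kJ/mol) occurs with Cl at 120°.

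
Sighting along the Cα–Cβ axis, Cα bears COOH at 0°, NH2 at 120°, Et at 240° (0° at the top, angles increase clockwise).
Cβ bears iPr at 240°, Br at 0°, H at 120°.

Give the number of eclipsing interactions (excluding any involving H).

Non-H eclipsing pairs: COOH(0°)/Br(0°); Et(240°)/iPr(240°) — 2 interactions.

2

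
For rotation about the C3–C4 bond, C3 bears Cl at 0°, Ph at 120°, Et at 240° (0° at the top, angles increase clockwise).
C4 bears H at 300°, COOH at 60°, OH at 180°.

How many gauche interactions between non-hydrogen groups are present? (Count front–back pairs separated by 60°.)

Non-H gauche pairs: Cl(0°)/COOH(60°); Ph(120°)/COOH(60°); Ph(120°)/OH(180°); Et(240°)/OH(180°) — 4 interactions.

4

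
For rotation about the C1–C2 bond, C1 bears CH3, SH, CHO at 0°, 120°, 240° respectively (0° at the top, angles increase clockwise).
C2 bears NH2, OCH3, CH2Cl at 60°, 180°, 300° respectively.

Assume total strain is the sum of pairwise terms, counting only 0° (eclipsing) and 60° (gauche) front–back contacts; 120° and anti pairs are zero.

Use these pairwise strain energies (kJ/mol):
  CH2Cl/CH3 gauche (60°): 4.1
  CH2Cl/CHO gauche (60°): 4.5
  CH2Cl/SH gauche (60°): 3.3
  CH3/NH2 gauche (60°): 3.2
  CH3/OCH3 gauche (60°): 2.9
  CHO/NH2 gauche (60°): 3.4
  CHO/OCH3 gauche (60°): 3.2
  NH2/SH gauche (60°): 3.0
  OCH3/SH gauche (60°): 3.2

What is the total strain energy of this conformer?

This conformer (staggered): CH3(0°)/NH2(60°) gauche 3.2; CH3(0°)/CH2Cl(300°) gauche 4.1; SH(120°)/NH2(60°) gauche 3.0; SH(120°)/OCH3(180°) gauche 3.2; CHO(240°)/OCH3(180°) gauche 3.2; CHO(240°)/CH2Cl(300°) gauche 4.5 → 21.2 kJ/mol.

21.2 kJ/mol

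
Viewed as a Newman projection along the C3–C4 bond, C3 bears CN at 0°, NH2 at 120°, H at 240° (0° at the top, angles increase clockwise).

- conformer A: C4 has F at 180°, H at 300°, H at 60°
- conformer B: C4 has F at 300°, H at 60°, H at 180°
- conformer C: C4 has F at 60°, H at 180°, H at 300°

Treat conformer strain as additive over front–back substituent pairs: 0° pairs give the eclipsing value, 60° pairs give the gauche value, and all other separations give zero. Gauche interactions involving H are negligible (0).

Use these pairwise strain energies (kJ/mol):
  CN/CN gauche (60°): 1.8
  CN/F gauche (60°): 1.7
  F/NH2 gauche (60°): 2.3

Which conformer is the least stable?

A (staggered): NH2(120°)/F(180°) gauche 2.3 → 2.3 kJ/mol.
B (staggered): CN(0°)/F(300°) gauche 1.7 → 1.7 kJ/mol.
C (staggered): CN(0°)/F(60°) gauche 1.7; NH2(120°)/F(60°) gauche 2.3 → 4.0 kJ/mol.
C has the highest total (4.0 kJ/mol).

C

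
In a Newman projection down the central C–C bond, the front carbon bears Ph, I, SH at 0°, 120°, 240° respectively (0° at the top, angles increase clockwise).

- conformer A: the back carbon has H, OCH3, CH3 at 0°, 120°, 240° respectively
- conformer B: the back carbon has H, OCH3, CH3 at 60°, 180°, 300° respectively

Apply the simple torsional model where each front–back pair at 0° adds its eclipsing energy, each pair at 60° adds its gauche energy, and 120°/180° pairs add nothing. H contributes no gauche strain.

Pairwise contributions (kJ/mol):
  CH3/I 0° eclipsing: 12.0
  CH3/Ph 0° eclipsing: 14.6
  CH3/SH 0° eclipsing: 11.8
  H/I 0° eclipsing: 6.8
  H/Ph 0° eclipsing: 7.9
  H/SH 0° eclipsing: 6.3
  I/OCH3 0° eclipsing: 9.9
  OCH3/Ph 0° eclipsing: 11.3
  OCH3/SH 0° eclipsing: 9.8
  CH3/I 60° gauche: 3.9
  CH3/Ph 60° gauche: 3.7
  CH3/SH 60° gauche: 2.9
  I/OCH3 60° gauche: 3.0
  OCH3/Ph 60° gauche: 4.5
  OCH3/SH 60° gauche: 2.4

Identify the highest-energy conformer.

A (eclipsed): Ph(0°)/H(0°) eclipsed 7.9; I(120°)/OCH3(120°) eclipsed 9.9; SH(240°)/CH3(240°) eclipsed 11.8 → 29.6 kJ/mol.
B (staggered): Ph(0°)/CH3(300°) gauche 3.7; I(120°)/OCH3(180°) gauche 3.0; SH(240°)/OCH3(180°) gauche 2.4; SH(240°)/CH3(300°) gauche 2.9 → 12.0 kJ/mol.
A has the highest total (29.6 kJ/mol).

A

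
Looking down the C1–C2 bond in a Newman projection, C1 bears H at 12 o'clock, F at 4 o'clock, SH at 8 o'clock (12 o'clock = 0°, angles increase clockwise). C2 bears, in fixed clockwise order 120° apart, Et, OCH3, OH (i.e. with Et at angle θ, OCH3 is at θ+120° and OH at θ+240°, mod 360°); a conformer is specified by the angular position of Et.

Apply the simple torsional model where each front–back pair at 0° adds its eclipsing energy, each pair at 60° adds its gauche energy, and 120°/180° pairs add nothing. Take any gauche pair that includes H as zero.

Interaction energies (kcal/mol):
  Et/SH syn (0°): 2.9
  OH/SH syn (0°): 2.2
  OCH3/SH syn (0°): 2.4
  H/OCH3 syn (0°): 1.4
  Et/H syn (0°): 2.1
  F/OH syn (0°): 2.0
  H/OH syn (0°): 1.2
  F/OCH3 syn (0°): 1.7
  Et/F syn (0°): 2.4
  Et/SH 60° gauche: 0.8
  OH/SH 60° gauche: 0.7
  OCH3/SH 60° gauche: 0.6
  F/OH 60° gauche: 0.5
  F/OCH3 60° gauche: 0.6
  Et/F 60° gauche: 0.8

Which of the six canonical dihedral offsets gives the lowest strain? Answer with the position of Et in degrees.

300°

Et at 0° is eclipsed. H at 0° is eclipsed with Et at 0° (2.1); F at 120° is eclipsed with OCH3 at 120° (1.7); SH at 240° is eclipsed with OH at 240° (2.2). Total 6.0 kcal/mol.
Et at 60° is staggered. F at 120° is gauche with Et at 60° (0.8); F at 120° is gauche with OCH3 at 180° (0.6); SH at 240° is gauche with OCH3 at 180° (0.6); SH at 240° is gauche with OH at 300° (0.7). Total 2.7 kcal/mol.
Et at 120° is eclipsed. H at 0° is eclipsed with OH at 0° (1.2); F at 120° is eclipsed with Et at 120° (2.4); SH at 240° is eclipsed with OCH3 at 240° (2.4). Total 6.0 kcal/mol.
Et at 180° is staggered. F at 120° is gauche with Et at 180° (0.8); F at 120° is gauche with OH at 60° (0.5); SH at 240° is gauche with Et at 180° (0.8); SH at 240° is gauche with OCH3 at 300° (0.6). Total 2.7 kcal/mol.
Et at 240° is eclipsed. H at 0° is eclipsed with OCH3 at 0° (1.4); F at 120° is eclipsed with OH at 120° (2.0); SH at 240° is eclipsed with Et at 240° (2.9). Total 6.3 kcal/mol.
Et at 300° is staggered. F at 120° is gauche with OCH3 at 60° (0.6); F at 120° is gauche with OH at 180° (0.5); SH at 240° is gauche with Et at 300° (0.8); SH at 240° is gauche with OH at 180° (0.7). Total 2.6 kcal/mol.
The minimum (2.6 kcal/mol) occurs with Et at 300°.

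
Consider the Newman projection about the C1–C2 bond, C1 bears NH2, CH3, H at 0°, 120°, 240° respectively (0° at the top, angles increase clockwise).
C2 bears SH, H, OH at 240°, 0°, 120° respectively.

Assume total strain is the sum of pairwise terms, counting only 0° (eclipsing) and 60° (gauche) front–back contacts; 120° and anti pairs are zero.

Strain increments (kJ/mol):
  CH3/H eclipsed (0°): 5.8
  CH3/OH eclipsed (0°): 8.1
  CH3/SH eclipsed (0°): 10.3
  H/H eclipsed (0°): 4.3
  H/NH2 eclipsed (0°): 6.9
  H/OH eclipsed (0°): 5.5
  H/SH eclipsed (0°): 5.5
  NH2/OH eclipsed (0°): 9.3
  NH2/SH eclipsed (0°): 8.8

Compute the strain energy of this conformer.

20.5 kJ/mol

This conformer (eclipsed): NH2–H eclipsed, CH3–OH eclipsed, H–SH eclipsed; 6.9 + 8.1 + 5.5 = 20.5 kJ/mol.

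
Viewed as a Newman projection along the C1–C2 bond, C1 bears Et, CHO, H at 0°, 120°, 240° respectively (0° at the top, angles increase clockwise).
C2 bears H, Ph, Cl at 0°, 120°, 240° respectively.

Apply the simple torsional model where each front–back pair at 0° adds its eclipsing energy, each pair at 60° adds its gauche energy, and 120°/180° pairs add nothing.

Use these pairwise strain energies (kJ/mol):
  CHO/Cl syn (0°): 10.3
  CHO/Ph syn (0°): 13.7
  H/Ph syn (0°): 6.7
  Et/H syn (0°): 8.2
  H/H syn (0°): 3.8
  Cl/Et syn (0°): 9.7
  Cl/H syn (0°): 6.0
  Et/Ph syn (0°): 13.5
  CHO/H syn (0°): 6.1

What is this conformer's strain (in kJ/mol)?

27.9 kJ/mol

This conformer (eclipsed): Et–H eclipsed, CHO–Ph eclipsed, H–Cl eclipsed; 8.2 + 13.7 + 6.0 = 27.9 kJ/mol.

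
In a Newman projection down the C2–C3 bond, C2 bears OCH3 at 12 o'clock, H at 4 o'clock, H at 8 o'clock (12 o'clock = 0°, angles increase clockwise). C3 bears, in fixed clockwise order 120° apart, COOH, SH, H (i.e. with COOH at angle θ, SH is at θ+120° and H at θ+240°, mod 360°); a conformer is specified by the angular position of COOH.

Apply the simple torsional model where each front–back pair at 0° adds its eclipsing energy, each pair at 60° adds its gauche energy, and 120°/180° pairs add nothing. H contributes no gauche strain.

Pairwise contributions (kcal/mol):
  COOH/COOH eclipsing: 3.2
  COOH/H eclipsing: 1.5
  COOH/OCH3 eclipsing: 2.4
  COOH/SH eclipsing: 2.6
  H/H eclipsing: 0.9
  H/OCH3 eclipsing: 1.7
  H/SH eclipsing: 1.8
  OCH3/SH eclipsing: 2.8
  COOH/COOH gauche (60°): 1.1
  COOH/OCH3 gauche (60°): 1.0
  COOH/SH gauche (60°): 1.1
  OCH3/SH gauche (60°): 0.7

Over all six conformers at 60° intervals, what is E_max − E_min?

COOH at 0° (eclipsed): OCH3–COOH eclipsed, H–SH eclipsed, H–H eclipsed; 2.4 + 1.8 + 0.9 = 5.1 kcal/mol.
COOH at 60° (staggered): OCH3–COOH gauche; 1.0 = 1.0 kcal/mol.
COOH at 120° (eclipsed): OCH3–H eclipsed, H–COOH eclipsed, H–SH eclipsed; 1.7 + 1.5 + 1.8 = 5.0 kcal/mol.
COOH at 180° (staggered): OCH3–SH gauche; 0.7 = 0.7 kcal/mol.
COOH at 240° (eclipsed): OCH3–SH eclipsed, H–H eclipsed, H–COOH eclipsed; 2.8 + 0.9 + 1.5 = 5.2 kcal/mol.
COOH at 300° (staggered): OCH3–COOH gauche, OCH3–SH gauche; 1.0 + 0.7 = 1.7 kcal/mol.
Max at 240° (5.2 kcal/mol), min at 180° (0.7 kcal/mol); barrier = 4.5 kcal/mol.

4.5 kcal/mol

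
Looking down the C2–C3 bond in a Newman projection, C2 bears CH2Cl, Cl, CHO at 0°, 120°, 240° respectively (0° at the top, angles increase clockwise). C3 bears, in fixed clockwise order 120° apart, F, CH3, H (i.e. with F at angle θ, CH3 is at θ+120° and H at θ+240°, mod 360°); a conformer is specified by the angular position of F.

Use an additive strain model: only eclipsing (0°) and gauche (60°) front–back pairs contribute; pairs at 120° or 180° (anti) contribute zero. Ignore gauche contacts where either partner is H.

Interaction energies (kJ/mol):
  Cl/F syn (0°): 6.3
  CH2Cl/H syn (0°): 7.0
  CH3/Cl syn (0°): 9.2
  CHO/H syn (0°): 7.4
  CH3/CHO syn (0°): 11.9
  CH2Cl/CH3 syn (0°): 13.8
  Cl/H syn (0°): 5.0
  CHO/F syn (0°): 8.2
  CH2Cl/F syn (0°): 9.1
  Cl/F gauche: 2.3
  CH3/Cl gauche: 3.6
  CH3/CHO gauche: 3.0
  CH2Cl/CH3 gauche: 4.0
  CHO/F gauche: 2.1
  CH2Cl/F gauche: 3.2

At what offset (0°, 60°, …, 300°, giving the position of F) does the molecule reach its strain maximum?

240°

F at 0° (eclipsed): CH2Cl–F eclipsed, Cl–CH3 eclipsed, CHO–H eclipsed; 9.1 + 9.2 + 7.4 = 25.7 kJ/mol.
F at 60° (staggered): CH2Cl–F gauche, Cl–F gauche, Cl–CH3 gauche, CHO–CH3 gauche; 3.2 + 2.3 + 3.6 + 3.0 = 12.1 kJ/mol.
F at 120° (eclipsed): CH2Cl–H eclipsed, Cl–F eclipsed, CHO–CH3 eclipsed; 7.0 + 6.3 + 11.9 = 25.2 kJ/mol.
F at 180° (staggered): CH2Cl–CH3 gauche, Cl–F gauche, CHO–F gauche, CHO–CH3 gauche; 4.0 + 2.3 + 2.1 + 3.0 = 11.4 kJ/mol.
F at 240° (eclipsed): CH2Cl–CH3 eclipsed, Cl–H eclipsed, CHO–F eclipsed; 13.8 + 5.0 + 8.2 = 27.0 kJ/mol.
F at 300° (staggered): CH2Cl–F gauche, CH2Cl–CH3 gauche, Cl–CH3 gauche, CHO–F gauche; 3.2 + 4.0 + 3.6 + 2.1 = 12.9 kJ/mol.
The maximum (27.0 kJ/mol) occurs with F at 240°.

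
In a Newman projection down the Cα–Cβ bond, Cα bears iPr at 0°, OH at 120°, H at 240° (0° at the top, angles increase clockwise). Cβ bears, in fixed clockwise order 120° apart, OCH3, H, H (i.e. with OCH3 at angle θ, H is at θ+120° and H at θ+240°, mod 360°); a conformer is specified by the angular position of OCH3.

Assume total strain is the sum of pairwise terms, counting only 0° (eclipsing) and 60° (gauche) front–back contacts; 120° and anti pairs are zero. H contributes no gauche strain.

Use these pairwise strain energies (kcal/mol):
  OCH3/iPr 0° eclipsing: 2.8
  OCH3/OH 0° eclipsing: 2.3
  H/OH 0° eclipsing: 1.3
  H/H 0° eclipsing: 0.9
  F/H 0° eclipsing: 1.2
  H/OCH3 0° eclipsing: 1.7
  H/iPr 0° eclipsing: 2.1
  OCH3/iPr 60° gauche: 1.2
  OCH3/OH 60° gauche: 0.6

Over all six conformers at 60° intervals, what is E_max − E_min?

4.7 kcal/mol

OCH3 at 0° (eclipsed): iPr(0°)/OCH3(0°) eclipsed 2.8; OH(120°)/H(120°) eclipsed 1.3; H(240°)/H(240°) eclipsed 0.9 → 5.0 kcal/mol.
OCH3 at 60° (staggered): iPr(0°)/OCH3(60°) gauche 1.2; OH(120°)/OCH3(60°) gauche 0.6 → 1.8 kcal/mol.
OCH3 at 120° (eclipsed): iPr(0°)/H(0°) eclipsed 2.1; OH(120°)/OCH3(120°) eclipsed 2.3; H(240°)/H(240°) eclipsed 0.9 → 5.3 kcal/mol.
OCH3 at 180° (staggered): OH(120°)/OCH3(180°) gauche 0.6 → 0.6 kcal/mol.
OCH3 at 240° (eclipsed): iPr(0°)/H(0°) eclipsed 2.1; OH(120°)/H(120°) eclipsed 1.3; H(240°)/OCH3(240°) eclipsed 1.7 → 5.1 kcal/mol.
OCH3 at 300° (staggered): iPr(0°)/OCH3(300°) gauche 1.2 → 1.2 kcal/mol.
Max at 120° (5.3 kcal/mol), min at 180° (0.6 kcal/mol); barrier = 4.7 kcal/mol.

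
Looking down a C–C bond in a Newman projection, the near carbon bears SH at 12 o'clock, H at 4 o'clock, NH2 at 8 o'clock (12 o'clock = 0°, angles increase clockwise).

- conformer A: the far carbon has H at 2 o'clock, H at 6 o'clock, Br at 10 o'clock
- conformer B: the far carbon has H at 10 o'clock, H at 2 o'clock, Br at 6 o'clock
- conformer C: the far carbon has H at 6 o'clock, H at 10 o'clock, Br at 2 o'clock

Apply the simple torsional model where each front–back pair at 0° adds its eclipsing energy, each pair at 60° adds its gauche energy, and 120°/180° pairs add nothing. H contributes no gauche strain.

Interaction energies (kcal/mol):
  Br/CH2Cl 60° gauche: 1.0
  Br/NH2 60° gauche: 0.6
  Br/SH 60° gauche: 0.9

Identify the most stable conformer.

B

A (staggered): SH–Br gauche, NH2–Br gauche; 0.9 + 0.6 = 1.5 kcal/mol.
B (staggered): NH2–Br gauche; 0.6 = 0.6 kcal/mol.
C (staggered): SH–Br gauche; 0.9 = 0.9 kcal/mol.
B has the lowest total (0.6 kcal/mol).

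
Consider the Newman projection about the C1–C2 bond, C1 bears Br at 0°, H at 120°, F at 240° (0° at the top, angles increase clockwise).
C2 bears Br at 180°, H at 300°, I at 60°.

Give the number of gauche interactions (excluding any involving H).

Non-H gauche pairs: Br(0°)/I(60°); F(240°)/Br(180°) — 2 interactions.

2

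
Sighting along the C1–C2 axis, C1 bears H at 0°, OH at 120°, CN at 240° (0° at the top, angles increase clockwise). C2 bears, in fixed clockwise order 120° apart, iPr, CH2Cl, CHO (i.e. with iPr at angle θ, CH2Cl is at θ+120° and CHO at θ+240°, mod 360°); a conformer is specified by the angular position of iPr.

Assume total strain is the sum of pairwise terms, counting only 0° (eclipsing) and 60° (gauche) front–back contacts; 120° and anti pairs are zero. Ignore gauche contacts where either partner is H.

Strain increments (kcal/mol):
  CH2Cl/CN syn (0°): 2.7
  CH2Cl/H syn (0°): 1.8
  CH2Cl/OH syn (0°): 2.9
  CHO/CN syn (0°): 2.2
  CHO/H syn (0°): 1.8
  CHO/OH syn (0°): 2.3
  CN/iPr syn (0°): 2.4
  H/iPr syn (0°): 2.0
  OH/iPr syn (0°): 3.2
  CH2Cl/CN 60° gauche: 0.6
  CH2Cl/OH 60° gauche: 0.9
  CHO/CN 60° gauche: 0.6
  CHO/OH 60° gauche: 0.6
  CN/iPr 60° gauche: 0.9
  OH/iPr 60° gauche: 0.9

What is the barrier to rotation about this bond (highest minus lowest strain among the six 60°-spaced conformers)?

iPr at 0° (eclipsed): H–iPr eclipsed, OH–CH2Cl eclipsed, CN–CHO eclipsed; 2.0 + 2.9 + 2.2 = 7.1 kcal/mol.
iPr at 60° (staggered): OH–iPr gauche, OH–CH2Cl gauche, CN–CH2Cl gauche, CN–CHO gauche; 0.9 + 0.9 + 0.6 + 0.6 = 3.0 kcal/mol.
iPr at 120° (eclipsed): H–CHO eclipsed, OH–iPr eclipsed, CN–CH2Cl eclipsed; 1.8 + 3.2 + 2.7 = 7.7 kcal/mol.
iPr at 180° (staggered): OH–iPr gauche, OH–CHO gauche, CN–iPr gauche, CN–CH2Cl gauche; 0.9 + 0.6 + 0.9 + 0.6 = 3.0 kcal/mol.
iPr at 240° (eclipsed): H–CH2Cl eclipsed, OH–CHO eclipsed, CN–iPr eclipsed; 1.8 + 2.3 + 2.4 = 6.5 kcal/mol.
iPr at 300° (staggered): OH–CH2Cl gauche, OH–CHO gauche, CN–iPr gauche, CN–CHO gauche; 0.9 + 0.6 + 0.9 + 0.6 = 3.0 kcal/mol.
Max at 120° (7.7 kcal/mol), min at 60° (3.0 kcal/mol); barrier = 4.7 kcal/mol.

4.7 kcal/mol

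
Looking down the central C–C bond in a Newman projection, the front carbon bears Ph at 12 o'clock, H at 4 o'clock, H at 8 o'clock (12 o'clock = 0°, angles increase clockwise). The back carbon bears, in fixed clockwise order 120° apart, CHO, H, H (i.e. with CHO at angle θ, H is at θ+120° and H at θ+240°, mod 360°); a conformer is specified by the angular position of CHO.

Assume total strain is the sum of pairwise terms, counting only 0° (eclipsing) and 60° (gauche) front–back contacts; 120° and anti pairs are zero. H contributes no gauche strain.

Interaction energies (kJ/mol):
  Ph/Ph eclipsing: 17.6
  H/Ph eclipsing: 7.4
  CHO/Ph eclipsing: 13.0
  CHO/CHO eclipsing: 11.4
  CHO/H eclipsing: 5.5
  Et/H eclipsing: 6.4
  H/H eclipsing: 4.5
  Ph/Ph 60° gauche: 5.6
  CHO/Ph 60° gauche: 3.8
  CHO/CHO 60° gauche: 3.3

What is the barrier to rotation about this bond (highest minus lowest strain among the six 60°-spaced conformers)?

CHO at 0° (eclipsed): Ph(0°)/CHO(0°) eclipsed 13.0; H(120°)/H(120°) eclipsed 4.5; H(240°)/H(240°) eclipsed 4.5 → 22.0 kJ/mol.
CHO at 60° (staggered): Ph(0°)/CHO(60°) gauche 3.8 → 3.8 kJ/mol.
CHO at 120° (eclipsed): Ph(0°)/H(0°) eclipsed 7.4; H(120°)/CHO(120°) eclipsed 5.5; H(240°)/H(240°) eclipsed 4.5 → 17.4 kJ/mol.
CHO at 180° (staggered): no non-H gauche contacts → 0.0 kJ/mol.
CHO at 240° (eclipsed): Ph(0°)/H(0°) eclipsed 7.4; H(120°)/H(120°) eclipsed 4.5; H(240°)/CHO(240°) eclipsed 5.5 → 17.4 kJ/mol.
CHO at 300° (staggered): Ph(0°)/CHO(300°) gauche 3.8 → 3.8 kJ/mol.
Max at 0° (22.0 kJ/mol), min at 180° (0.0 kJ/mol); barrier = 22.0 kJ/mol.

22.0 kJ/mol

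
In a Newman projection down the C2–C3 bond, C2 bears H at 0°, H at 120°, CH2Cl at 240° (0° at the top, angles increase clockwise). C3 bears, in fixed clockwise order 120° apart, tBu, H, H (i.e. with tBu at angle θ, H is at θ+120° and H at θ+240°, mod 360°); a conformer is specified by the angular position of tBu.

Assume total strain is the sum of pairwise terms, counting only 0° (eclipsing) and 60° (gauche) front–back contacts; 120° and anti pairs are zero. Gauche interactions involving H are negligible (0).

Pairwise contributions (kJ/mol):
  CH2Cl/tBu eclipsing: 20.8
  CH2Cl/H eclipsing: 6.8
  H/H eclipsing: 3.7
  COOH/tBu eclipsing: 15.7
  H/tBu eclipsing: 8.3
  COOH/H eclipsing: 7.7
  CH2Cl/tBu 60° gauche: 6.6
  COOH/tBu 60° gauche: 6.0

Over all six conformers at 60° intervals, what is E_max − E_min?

28.2 kJ/mol

tBu at 0° is eclipsed. H at 0° is eclipsed with tBu at 0° (8.3); H at 120° is eclipsed with H at 120° (3.7); CH2Cl at 240° is eclipsed with H at 240° (6.8). Total 18.8 kJ/mol.
tBu at 60° (staggered): no non-H gauche contacts → 0.0 kJ/mol.
tBu at 120° is eclipsed. H at 0° is eclipsed with H at 0° (3.7); H at 120° is eclipsed with tBu at 120° (8.3); CH2Cl at 240° is eclipsed with H at 240° (6.8). Total 18.8 kJ/mol.
tBu at 180° is staggered. CH2Cl at 240° is gauche with tBu at 180° (6.6). Total 6.6 kJ/mol.
tBu at 240° is eclipsed. H at 0° is eclipsed with H at 0° (3.7); H at 120° is eclipsed with H at 120° (3.7); CH2Cl at 240° is eclipsed with tBu at 240° (20.8). Total 28.2 kJ/mol.
tBu at 300° is staggered. CH2Cl at 240° is gauche with tBu at 300° (6.6). Total 6.6 kJ/mol.
Max at 240° (28.2 kJ/mol), min at 60° (0.0 kJ/mol); barrier = 28.2 kJ/mol.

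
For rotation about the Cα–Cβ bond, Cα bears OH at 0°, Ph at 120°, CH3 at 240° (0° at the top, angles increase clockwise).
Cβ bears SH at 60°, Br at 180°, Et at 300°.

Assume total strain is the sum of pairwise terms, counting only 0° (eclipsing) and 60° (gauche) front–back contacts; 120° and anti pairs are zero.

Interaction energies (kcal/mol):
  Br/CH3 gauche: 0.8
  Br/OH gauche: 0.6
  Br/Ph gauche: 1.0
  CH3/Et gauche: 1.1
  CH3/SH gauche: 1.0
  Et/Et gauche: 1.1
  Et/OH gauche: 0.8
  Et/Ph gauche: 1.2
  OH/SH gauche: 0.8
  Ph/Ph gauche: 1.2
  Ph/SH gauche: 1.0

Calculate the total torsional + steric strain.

5.5 kcal/mol

This conformer (staggered): OH(0°)/SH(60°) gauche 0.8; OH(0°)/Et(300°) gauche 0.8; Ph(120°)/SH(60°) gauche 1.0; Ph(120°)/Br(180°) gauche 1.0; CH3(240°)/Br(180°) gauche 0.8; CH3(240°)/Et(300°) gauche 1.1 → 5.5 kcal/mol.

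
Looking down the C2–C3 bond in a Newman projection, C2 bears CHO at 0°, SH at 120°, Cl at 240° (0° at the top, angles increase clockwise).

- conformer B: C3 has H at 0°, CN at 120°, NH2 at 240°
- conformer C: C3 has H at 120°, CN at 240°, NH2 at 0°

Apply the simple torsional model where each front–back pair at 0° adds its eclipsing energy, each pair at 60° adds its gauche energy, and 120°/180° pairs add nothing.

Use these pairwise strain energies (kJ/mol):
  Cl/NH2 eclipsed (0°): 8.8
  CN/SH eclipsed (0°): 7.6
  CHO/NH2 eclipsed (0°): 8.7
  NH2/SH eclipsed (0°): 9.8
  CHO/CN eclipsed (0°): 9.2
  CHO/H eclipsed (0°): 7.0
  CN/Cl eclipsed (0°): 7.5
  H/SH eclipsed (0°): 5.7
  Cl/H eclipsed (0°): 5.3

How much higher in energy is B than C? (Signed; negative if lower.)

B (eclipsed): CHO(0°)/H(0°) eclipsed 7.0; SH(120°)/CN(120°) eclipsed 7.6; Cl(240°)/NH2(240°) eclipsed 8.8 → 23.4 kJ/mol.
C (eclipsed): CHO(0°)/NH2(0°) eclipsed 8.7; SH(120°)/H(120°) eclipsed 5.7; Cl(240°)/CN(240°) eclipsed 7.5 → 21.9 kJ/mol.
E(B) − E(C) = 23.4 − 21.9 = +1.5 kJ/mol.

+1.5 kJ/mol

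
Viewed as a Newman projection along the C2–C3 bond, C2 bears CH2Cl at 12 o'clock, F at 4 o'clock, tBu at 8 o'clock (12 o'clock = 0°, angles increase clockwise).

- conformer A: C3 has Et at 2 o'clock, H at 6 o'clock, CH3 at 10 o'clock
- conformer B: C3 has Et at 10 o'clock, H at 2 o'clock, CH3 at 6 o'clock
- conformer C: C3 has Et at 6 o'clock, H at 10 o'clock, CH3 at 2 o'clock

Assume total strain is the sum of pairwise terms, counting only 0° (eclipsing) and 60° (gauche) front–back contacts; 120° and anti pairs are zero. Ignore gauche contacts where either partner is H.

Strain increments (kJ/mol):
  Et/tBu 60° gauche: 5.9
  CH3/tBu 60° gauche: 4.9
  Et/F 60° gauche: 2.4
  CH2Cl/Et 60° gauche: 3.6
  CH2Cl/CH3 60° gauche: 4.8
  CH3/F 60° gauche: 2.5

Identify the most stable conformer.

C

A (staggered): CH2Cl(0°)/Et(60°) gauche 3.6; CH2Cl(0°)/CH3(300°) gauche 4.8; F(120°)/Et(60°) gauche 2.4; tBu(240°)/CH3(300°) gauche 4.9 → 15.7 kJ/mol.
B (staggered): CH2Cl(0°)/Et(300°) gauche 3.6; F(120°)/CH3(180°) gauche 2.5; tBu(240°)/Et(300°) gauche 5.9; tBu(240°)/CH3(180°) gauche 4.9 → 16.9 kJ/mol.
C (staggered): CH2Cl(0°)/CH3(60°) gauche 4.8; F(120°)/Et(180°) gauche 2.4; F(120°)/CH3(60°) gauche 2.5; tBu(240°)/Et(180°) gauche 5.9 → 15.6 kJ/mol.
C has the lowest total (15.6 kJ/mol).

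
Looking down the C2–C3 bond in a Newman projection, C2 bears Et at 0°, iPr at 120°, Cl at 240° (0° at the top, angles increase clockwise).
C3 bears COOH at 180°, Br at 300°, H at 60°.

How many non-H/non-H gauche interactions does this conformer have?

4

Non-H gauche pairs: Et(0°)/Br(300°); iPr(120°)/COOH(180°); Cl(240°)/COOH(180°); Cl(240°)/Br(300°) — 4 interactions.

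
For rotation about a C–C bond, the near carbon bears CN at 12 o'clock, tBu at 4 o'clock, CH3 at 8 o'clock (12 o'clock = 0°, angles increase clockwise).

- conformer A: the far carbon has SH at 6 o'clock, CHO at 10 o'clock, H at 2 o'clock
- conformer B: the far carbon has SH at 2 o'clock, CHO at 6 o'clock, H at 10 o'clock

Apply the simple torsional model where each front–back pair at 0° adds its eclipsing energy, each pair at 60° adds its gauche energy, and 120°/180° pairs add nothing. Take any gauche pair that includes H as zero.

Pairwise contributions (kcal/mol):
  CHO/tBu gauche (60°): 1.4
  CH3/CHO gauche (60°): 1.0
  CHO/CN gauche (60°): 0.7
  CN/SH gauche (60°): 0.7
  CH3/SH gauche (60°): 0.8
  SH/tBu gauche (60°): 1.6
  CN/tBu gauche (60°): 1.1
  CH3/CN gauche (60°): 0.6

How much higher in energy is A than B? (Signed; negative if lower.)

-0.6 kcal/mol

A (staggered): CN–CHO gauche, tBu–SH gauche, CH3–SH gauche, CH3–CHO gauche; 0.7 + 1.6 + 0.8 + 1.0 = 4.1 kcal/mol.
B (staggered): CN–SH gauche, tBu–SH gauche, tBu–CHO gauche, CH3–CHO gauche; 0.7 + 1.6 + 1.4 + 1.0 = 4.7 kcal/mol.
E(A) − E(B) = 4.1 − 4.7 = -0.6 kcal/mol.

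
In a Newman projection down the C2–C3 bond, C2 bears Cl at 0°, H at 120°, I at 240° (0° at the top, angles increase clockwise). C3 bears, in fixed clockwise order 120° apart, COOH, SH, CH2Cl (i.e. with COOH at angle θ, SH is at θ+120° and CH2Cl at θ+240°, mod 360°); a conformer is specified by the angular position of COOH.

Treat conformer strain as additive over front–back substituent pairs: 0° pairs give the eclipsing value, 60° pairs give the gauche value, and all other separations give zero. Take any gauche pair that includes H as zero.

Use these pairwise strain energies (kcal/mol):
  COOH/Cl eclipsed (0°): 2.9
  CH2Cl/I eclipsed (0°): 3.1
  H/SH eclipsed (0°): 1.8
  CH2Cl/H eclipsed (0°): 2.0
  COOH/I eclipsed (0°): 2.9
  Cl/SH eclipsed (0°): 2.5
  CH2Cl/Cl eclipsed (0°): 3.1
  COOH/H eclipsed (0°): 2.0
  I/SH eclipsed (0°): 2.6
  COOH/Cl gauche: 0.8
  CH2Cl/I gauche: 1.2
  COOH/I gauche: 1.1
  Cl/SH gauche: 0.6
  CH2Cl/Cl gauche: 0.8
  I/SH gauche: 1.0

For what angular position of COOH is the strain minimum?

COOH at 0° is eclipsed. Cl at 0° is eclipsed with COOH at 0° (2.9); H at 120° is eclipsed with SH at 120° (1.8); I at 240° is eclipsed with CH2Cl at 240° (3.1). Total 7.8 kcal/mol.
COOH at 60° is staggered. Cl at 0° is gauche with COOH at 60° (0.8); Cl at 0° is gauche with CH2Cl at 300° (0.8); I at 240° is gauche with SH at 180° (1.0); I at 240° is gauche with CH2Cl at 300° (1.2). Total 3.8 kcal/mol.
COOH at 120° is eclipsed. Cl at 0° is eclipsed with CH2Cl at 0° (3.1); H at 120° is eclipsed with COOH at 120° (2.0); I at 240° is eclipsed with SH at 240° (2.6). Total 7.7 kcal/mol.
COOH at 180° is staggered. Cl at 0° is gauche with SH at 300° (0.6); Cl at 0° is gauche with CH2Cl at 60° (0.8); I at 240° is gauche with COOH at 180° (1.1); I at 240° is gauche with SH at 300° (1.0). Total 3.5 kcal/mol.
COOH at 240° is eclipsed. Cl at 0° is eclipsed with SH at 0° (2.5); H at 120° is eclipsed with CH2Cl at 120° (2.0); I at 240° is eclipsed with COOH at 240° (2.9). Total 7.4 kcal/mol.
COOH at 300° is staggered. Cl at 0° is gauche with COOH at 300° (0.8); Cl at 0° is gauche with SH at 60° (0.6); I at 240° is gauche with COOH at 300° (1.1); I at 240° is gauche with CH2Cl at 180° (1.2). Total 3.7 kcal/mol.
The minimum (3.5 kcal/mol) occurs with COOH at 180°.

180°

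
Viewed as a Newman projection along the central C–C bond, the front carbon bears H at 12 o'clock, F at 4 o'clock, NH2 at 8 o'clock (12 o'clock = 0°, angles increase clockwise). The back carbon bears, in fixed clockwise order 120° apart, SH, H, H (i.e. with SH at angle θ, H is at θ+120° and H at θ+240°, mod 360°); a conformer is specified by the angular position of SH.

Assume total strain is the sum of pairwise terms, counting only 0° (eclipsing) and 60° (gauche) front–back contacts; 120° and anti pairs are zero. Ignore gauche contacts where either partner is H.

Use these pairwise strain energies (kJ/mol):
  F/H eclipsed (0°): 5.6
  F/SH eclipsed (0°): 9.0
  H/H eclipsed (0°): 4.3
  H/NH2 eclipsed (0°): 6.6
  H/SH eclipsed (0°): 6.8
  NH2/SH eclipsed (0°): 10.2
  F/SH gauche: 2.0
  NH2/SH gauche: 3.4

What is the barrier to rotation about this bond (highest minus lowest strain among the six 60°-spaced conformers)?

SH at 0° is eclipsed. H at 0° is eclipsed with SH at 0° (6.8); F at 120° is eclipsed with H at 120° (5.6); NH2 at 240° is eclipsed with H at 240° (6.6). Total 19.0 kJ/mol.
SH at 60° is staggered. F at 120° is gauche with SH at 60° (2.0). Total 2.0 kJ/mol.
SH at 120° is eclipsed. H at 0° is eclipsed with H at 0° (4.3); F at 120° is eclipsed with SH at 120° (9.0); NH2 at 240° is eclipsed with H at 240° (6.6). Total 19.9 kJ/mol.
SH at 180° is staggered. F at 120° is gauche with SH at 180° (2.0); NH2 at 240° is gauche with SH at 180° (3.4). Total 5.4 kJ/mol.
SH at 240° is eclipsed. H at 0° is eclipsed with H at 0° (4.3); F at 120° is eclipsed with H at 120° (5.6); NH2 at 240° is eclipsed with SH at 240° (10.2). Total 20.1 kJ/mol.
SH at 300° is staggered. NH2 at 240° is gauche with SH at 300° (3.4). Total 3.4 kJ/mol.
Max at 240° (20.1 kJ/mol), min at 60° (2.0 kJ/mol); barrier = 18.1 kJ/mol.

18.1 kJ/mol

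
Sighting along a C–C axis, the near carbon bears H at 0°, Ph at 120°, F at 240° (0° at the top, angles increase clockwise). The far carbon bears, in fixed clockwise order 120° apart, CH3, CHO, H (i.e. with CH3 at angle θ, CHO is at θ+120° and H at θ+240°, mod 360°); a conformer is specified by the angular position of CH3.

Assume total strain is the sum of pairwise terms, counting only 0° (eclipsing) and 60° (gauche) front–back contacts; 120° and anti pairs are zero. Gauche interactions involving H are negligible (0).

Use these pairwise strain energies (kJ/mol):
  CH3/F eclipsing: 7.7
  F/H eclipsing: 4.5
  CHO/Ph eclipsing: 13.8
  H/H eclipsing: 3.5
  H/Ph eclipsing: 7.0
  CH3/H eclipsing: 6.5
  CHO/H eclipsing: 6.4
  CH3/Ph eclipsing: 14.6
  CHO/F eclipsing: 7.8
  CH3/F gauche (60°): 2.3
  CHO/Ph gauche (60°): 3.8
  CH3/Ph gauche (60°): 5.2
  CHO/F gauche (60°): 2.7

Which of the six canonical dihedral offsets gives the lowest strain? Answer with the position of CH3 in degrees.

300°

CH3 at 0° (eclipsed): H–CH3 eclipsed, Ph–CHO eclipsed, F–H eclipsed; 6.5 + 13.8 + 4.5 = 24.8 kJ/mol.
CH3 at 60° (staggered): Ph–CH3 gauche, Ph–CHO gauche, F–CHO gauche; 5.2 + 3.8 + 2.7 = 11.7 kJ/mol.
CH3 at 120° (eclipsed): H–H eclipsed, Ph–CH3 eclipsed, F–CHO eclipsed; 3.5 + 14.6 + 7.8 = 25.9 kJ/mol.
CH3 at 180° (staggered): Ph–CH3 gauche, F–CH3 gauche, F–CHO gauche; 5.2 + 2.3 + 2.7 = 10.2 kJ/mol.
CH3 at 240° (eclipsed): H–CHO eclipsed, Ph–H eclipsed, F–CH3 eclipsed; 6.4 + 7.0 + 7.7 = 21.1 kJ/mol.
CH3 at 300° (staggered): Ph–CHO gauche, F–CH3 gauche; 3.8 + 2.3 = 6.1 kJ/mol.
The minimum (6.1 kJ/mol) occurs with CH3 at 300°.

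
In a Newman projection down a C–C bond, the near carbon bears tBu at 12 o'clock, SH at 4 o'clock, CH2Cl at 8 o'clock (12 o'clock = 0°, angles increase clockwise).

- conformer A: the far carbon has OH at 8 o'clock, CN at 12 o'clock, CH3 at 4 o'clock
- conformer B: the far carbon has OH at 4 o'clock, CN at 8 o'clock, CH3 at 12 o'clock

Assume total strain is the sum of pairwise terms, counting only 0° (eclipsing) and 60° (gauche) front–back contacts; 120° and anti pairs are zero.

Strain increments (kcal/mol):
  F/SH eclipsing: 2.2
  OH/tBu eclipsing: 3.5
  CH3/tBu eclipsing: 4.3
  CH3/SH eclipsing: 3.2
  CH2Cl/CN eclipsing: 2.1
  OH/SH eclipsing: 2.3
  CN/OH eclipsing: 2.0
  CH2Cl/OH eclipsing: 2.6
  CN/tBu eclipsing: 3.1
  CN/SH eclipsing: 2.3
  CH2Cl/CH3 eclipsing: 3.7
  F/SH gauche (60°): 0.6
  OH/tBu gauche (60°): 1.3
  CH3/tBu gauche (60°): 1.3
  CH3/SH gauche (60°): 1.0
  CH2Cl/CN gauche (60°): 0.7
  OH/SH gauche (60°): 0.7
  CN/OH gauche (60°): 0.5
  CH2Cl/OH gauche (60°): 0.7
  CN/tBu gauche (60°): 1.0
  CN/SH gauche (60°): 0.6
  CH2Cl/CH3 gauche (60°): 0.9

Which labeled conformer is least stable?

A

A (eclipsed): tBu(0°)/CN(0°) eclipsed 3.1; SH(120°)/CH3(120°) eclipsed 3.2; CH2Cl(240°)/OH(240°) eclipsed 2.6 → 8.9 kcal/mol.
B (eclipsed): tBu(0°)/CH3(0°) eclipsed 4.3; SH(120°)/OH(120°) eclipsed 2.3; CH2Cl(240°)/CN(240°) eclipsed 2.1 → 8.7 kcal/mol.
A has the highest total (8.9 kcal/mol).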